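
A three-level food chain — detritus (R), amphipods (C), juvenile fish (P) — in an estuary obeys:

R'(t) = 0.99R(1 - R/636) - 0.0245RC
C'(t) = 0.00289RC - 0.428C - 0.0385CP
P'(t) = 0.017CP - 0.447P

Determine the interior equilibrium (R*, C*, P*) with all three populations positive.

R* ≈ 222, C* ≈ 26.3, P* ≈ 5.56

From dP/dt = 0: 0.017C* = 0.447, so C* = 26.3.
From dR/dt = 0: 0.99(1 - R*/636) = 0.0245·26.3, giving R* = 636·(1 - 0.651) = 222.
From dC/dt = 0: 0.00289·222 - 0.428 = 0.0385P*, so P* = 0.214/0.0385 = 5.56.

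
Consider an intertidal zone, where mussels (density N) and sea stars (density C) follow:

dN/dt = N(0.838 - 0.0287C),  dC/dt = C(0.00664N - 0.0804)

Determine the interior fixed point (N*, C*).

Set dC/dt = 0 with C > 0: 0.00664N - 0.0804 = 0, so N* = 0.0804/0.00664 = 12.1.
Set dN/dt = 0 with N > 0: 0.838 - 0.0287C = 0, so C* = 0.838/0.0287 = 29.2.

N* ≈ 12.1, C* ≈ 29.2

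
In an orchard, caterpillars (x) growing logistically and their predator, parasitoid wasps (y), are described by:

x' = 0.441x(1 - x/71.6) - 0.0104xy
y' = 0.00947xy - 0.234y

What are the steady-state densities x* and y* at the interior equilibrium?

x* ≈ 24.7, y* ≈ 27.8

From dy/dt = 0 with y > 0: 0.00947x* = 0.234, so x* = 24.7.
Substitute into dx/dt = 0: 0.441(1 - 24.7/71.6) = 0.0104y*.
The bracket is 0.655, giving y* = 0.289/0.0104 = 27.8.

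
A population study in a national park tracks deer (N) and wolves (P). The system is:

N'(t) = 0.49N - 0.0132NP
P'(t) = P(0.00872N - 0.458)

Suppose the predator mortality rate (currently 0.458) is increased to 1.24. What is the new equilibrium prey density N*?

At the interior fixed point, setting dP/dt = 0 with P > 0 fixes N* = (predator death rate)/(NP coefficient) — independent of the other coefficients.
With the change, N* = 1.24/0.00872 = 142; it rises from 52.5.

N* ≈ 142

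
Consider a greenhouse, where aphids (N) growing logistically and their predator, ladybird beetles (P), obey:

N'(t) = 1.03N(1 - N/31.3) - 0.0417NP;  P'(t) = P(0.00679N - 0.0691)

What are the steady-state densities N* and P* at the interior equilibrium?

From dP/dt = 0 with P > 0: 0.00679N* = 0.0691, so N* = 10.2.
Substitute into dN/dt = 0: 1.03(1 - 10.2/31.3) = 0.0417P*.
The bracket is 0.675, giving P* = 0.695/0.0417 = 16.7.

N* ≈ 10.2, P* ≈ 16.7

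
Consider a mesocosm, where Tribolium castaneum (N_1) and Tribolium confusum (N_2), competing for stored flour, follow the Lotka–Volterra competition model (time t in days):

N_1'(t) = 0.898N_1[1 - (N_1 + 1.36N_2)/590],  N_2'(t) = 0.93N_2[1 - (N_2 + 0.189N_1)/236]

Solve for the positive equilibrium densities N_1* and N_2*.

Setting both brackets to zero gives the nullclines N_1 + 1.36N_2 = 590 and 0.189N_1 + N_2 = 236.
Substituting N_2 = 236 - 0.189N_1 into the first: N_1(1 - 1.36·0.189) = 590 - 1.36·236.
So N_1* = 269/0.743 = 362, and then N_2* = 236 - 0.189·362 = 168.

N_1* ≈ 362, N_2* ≈ 168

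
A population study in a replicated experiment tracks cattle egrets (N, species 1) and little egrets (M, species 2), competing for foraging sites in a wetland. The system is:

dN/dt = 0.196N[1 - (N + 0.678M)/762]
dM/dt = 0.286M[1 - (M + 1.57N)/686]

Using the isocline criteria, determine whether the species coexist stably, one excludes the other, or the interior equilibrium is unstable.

Compare the nullcline intercepts: K1/α12 = 762/0.678 = 1120 > K2 = 686; K2/α21 = 686/1.57 = 437 < K1 = 762.
Since the inequalities point opposite ways, species 1 can invade but species 2 cannot.

species 1 excludes species 2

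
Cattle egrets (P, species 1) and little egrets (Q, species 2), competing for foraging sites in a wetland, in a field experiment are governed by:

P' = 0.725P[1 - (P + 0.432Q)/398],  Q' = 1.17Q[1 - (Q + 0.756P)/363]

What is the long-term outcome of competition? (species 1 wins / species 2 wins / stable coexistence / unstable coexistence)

Compare the nullcline intercepts: K1/α12 = 398/0.432 = 921 > K2 = 363; K2/α21 = 363/0.756 = 480 > K1 = 398.
Since both inequalities hold, each species can invade when rare, so the interior equilibrium is stable.

stable coexistence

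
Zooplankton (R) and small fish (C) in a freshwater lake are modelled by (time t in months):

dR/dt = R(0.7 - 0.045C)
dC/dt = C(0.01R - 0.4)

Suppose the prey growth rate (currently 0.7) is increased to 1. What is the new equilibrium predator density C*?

C* ≈ 22.2

At the interior fixed point, setting dR/dt = 0 with R > 0 fixes C* = (prey growth rate)/(RC coefficient) — independent of the other coefficients.
With the change, C* = 1/0.045 = 22.2; it rises from 15.6.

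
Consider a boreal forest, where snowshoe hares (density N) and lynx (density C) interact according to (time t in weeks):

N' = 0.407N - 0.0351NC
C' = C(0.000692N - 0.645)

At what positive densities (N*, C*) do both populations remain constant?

Set dC/dt = 0 with C > 0: 0.000692N - 0.645 = 0, so N* = 0.645/0.000692 = 932.
Set dN/dt = 0 with N > 0: 0.407 - 0.0351C = 0, so C* = 0.407/0.0351 = 11.6.

N* ≈ 932, C* ≈ 11.6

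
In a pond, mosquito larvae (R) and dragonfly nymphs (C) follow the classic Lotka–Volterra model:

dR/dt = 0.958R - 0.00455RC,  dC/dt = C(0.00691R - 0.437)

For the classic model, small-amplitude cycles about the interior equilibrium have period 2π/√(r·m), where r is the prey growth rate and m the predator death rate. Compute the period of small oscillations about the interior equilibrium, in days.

T ≈ 9.71 days

Here r = 0.958 and m = 0.437, so r·m = 0.419.
ω = √0.419 = 0.647 per day, hence T = 2π/ω ≈ 9.71 days.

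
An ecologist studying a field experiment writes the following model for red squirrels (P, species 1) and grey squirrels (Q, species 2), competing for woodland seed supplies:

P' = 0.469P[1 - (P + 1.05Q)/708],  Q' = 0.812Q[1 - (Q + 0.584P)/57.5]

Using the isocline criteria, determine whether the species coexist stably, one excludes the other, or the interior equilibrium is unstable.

species 1 excludes species 2

Compare the nullcline intercepts: K1/α12 = 708/1.05 = 674 > K2 = 57.5; K2/α21 = 57.5/0.584 = 98.5 < K1 = 708.
Since the inequalities point opposite ways, species 1 can invade but species 2 cannot.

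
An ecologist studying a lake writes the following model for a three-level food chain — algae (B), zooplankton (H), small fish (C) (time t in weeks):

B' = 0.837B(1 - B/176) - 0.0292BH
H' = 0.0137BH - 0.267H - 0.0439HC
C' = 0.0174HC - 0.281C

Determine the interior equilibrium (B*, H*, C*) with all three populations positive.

From dC/dt = 0: 0.0174H* = 0.281, so H* = 16.1.
From dB/dt = 0: 0.837(1 - B*/176) = 0.0292·16.1, giving B* = 176·(1 - 0.563) = 76.8.
From dH/dt = 0: 0.0137·76.8 - 0.267 = 0.0439C*, so C* = 0.786/0.0439 = 17.9.

B* ≈ 76.8, H* ≈ 16.1, C* ≈ 17.9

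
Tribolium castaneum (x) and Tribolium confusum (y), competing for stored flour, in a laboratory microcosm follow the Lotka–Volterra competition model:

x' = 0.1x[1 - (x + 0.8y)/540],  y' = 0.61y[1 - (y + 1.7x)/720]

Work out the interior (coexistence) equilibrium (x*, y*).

Setting both brackets to zero gives the nullclines x + 0.8y = 540 and 1.7x + y = 720.
Substituting y = 720 - 1.7x into the first: x(1 - 0.8·1.7) = 540 - 0.8·720.
So x* = -36/-0.36 = 100, and then y* = 720 - 1.7·100 = 550.

x* ≈ 100, y* ≈ 550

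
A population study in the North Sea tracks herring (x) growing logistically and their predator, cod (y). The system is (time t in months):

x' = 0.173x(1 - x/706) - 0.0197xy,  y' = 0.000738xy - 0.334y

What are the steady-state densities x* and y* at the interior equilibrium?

x* ≈ 453, y* ≈ 3.15

From dy/dt = 0 with y > 0: 0.000738x* = 0.334, so x* = 453.
Substitute into dx/dt = 0: 0.173(1 - 453/706) = 0.0197y*.
The bracket is 0.359, giving y* = 0.0621/0.0197 = 3.15.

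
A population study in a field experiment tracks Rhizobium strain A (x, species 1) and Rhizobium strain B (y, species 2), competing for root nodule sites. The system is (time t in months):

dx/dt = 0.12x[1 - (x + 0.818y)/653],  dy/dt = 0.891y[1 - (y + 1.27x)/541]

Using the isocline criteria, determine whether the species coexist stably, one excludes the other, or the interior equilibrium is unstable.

Compare the nullcline intercepts: K1/α12 = 653/0.818 = 798 > K2 = 541; K2/α21 = 541/1.27 = 426 < K1 = 653.
Since the inequalities point opposite ways, species 1 can invade but species 2 cannot.

species 1 excludes species 2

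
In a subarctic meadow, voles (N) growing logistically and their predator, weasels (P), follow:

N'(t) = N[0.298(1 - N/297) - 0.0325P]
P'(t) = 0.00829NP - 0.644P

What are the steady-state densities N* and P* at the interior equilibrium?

N* ≈ 77.7, P* ≈ 6.77

From dP/dt = 0 with P > 0: 0.00829N* = 0.644, so N* = 77.7.
Substitute into dN/dt = 0: 0.298(1 - 77.7/297) = 0.0325P*.
The bracket is 0.738, giving P* = 0.22/0.0325 = 6.77.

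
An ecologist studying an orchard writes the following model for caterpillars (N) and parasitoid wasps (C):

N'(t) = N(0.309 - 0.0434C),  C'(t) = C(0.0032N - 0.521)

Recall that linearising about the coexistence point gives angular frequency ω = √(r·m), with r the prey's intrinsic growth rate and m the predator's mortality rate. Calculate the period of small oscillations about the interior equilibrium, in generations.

T ≈ 15.7 generations

Here r = 0.309 and m = 0.521, so r·m = 0.161.
ω = √0.161 = 0.401 per generation, hence T = 2π/ω ≈ 15.7 generations.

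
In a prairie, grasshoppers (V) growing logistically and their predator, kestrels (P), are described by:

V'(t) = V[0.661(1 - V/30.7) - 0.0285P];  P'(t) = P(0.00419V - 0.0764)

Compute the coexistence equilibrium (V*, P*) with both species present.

V* ≈ 18.2, P* ≈ 9.42

From dP/dt = 0 with P > 0: 0.00419V* = 0.0764, so V* = 18.2.
Substitute into dV/dt = 0: 0.661(1 - 18.2/30.7) = 0.0285P*.
The bracket is 0.406, giving P* = 0.268/0.0285 = 9.42.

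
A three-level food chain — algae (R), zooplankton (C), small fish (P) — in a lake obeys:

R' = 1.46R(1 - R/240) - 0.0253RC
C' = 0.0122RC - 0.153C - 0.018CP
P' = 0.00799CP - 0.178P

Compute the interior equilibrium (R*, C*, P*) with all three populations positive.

From dP/dt = 0: 0.00799C* = 0.178, so C* = 22.3.
From dR/dt = 0: 1.46(1 - R*/240) = 0.0253·22.3, giving R* = 240·(1 - 0.386) = 147.
From dC/dt = 0: 0.0122·147 - 0.153 = 0.018P*, so P* = 1.64/0.018 = 91.4.

R* ≈ 147, C* ≈ 22.3, P* ≈ 91.4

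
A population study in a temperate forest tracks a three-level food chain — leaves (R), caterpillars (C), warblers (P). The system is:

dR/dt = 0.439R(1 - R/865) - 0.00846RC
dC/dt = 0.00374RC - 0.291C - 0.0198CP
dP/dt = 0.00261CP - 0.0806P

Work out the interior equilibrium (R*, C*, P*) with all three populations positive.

From dP/dt = 0: 0.00261C* = 0.0806, so C* = 30.9.
From dR/dt = 0: 0.439(1 - R*/865) = 0.00846·30.9, giving R* = 865·(1 - 0.595) = 350.
From dC/dt = 0: 0.00374·350 - 0.291 = 0.0198P*, so P* = 1.02/0.0198 = 51.5.

R* ≈ 350, C* ≈ 30.9, P* ≈ 51.5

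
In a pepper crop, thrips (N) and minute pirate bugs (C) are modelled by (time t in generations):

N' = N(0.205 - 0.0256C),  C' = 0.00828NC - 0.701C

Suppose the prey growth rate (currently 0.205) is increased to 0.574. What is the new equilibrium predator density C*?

At the interior fixed point, setting dN/dt = 0 with N > 0 fixes C* = (prey growth rate)/(NC coefficient) — independent of the other coefficients.
With the change, C* = 0.574/0.0256 = 22.4; it rises from 8.01.

C* ≈ 22.4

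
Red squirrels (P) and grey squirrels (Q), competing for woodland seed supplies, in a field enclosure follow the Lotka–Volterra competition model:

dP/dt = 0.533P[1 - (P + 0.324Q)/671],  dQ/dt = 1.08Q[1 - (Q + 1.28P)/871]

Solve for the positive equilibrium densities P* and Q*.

P* ≈ 664, Q* ≈ 20.7

Setting both brackets to zero gives the nullclines P + 0.324Q = 671 and 1.28P + Q = 871.
Substituting Q = 871 - 1.28P into the first: P(1 - 0.324·1.28) = 671 - 0.324·871.
So P* = 389/0.585 = 664, and then Q* = 871 - 1.28·664 = 20.7.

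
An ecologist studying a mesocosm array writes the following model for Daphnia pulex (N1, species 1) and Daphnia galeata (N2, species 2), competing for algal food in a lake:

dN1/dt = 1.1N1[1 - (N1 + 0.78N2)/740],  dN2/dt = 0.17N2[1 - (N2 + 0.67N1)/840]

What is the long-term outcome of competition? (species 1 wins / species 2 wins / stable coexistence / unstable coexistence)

Compare the nullcline intercepts: K1/α12 = 740/0.78 = 949 > K2 = 840; K2/α21 = 840/0.67 = 1250 > K1 = 740.
Since both inequalities hold, each species can invade when rare, so the interior equilibrium is stable.

stable coexistence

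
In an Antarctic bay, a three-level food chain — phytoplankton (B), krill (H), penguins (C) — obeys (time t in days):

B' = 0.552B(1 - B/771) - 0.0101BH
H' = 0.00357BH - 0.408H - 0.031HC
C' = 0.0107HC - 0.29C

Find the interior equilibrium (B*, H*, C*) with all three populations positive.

From dC/dt = 0: 0.0107H* = 0.29, so H* = 27.1.
From dB/dt = 0: 0.552(1 - B*/771) = 0.0101·27.1, giving B* = 771·(1 - 0.496) = 389.
From dH/dt = 0: 0.00357·389 - 0.408 = 0.031C*, so C* = 0.98/0.031 = 31.6.

B* ≈ 389, H* ≈ 27.1, C* ≈ 31.6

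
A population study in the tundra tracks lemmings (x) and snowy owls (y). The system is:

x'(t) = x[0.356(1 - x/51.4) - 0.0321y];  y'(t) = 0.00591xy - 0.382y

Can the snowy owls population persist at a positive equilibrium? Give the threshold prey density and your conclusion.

Threshold x = 64.6; K < 64.6, so no, the predator goes extinct.

The predator equation gives dy/dt > 0 only when x > 0.382/0.00591 = 64.6.
Without the predator, x → K = 51.4. Since 51.4 < 64.6, the predator cannot invade.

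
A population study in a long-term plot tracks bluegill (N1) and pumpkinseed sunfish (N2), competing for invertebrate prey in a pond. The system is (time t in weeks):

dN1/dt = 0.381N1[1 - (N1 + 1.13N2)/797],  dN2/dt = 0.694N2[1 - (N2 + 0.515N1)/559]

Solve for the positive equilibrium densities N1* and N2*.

N1* ≈ 395, N2* ≈ 355

Setting both brackets to zero gives the nullclines N1 + 1.13N2 = 797 and 0.515N1 + N2 = 559.
Substituting N2 = 559 - 0.515N1 into the first: N1(1 - 1.13·0.515) = 797 - 1.13·559.
So N1* = 165/0.418 = 395, and then N2* = 559 - 0.515·395 = 355.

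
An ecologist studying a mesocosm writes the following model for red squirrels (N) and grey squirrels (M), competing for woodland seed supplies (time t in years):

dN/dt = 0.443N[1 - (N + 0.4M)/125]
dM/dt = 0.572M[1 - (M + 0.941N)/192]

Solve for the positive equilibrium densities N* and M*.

N* ≈ 77.3, M* ≈ 119

Setting both brackets to zero gives the nullclines N + 0.4M = 125 and 0.941N + M = 192.
Substituting M = 192 - 0.941N into the first: N(1 - 0.4·0.941) = 125 - 0.4·192.
So N* = 48.2/0.624 = 77.3, and then M* = 192 - 0.941·77.3 = 119.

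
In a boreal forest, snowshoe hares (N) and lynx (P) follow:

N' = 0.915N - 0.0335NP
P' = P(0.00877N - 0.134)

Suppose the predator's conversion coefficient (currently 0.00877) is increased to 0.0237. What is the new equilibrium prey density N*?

At the interior fixed point, setting dP/dt = 0 with P > 0 fixes N* = (predator death rate)/(NP coefficient) — independent of the other coefficients.
With the change, N* = 0.134/0.0237 = 5.65; it falls from 15.3.

N* ≈ 5.65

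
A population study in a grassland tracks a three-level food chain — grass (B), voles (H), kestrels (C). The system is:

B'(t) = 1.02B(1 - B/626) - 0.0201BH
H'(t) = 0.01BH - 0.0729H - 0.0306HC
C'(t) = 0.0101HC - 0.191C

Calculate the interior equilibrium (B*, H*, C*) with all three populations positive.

B* ≈ 393, H* ≈ 18.9, C* ≈ 126

From dC/dt = 0: 0.0101H* = 0.191, so H* = 18.9.
From dB/dt = 0: 1.02(1 - B*/626) = 0.0201·18.9, giving B* = 626·(1 - 0.373) = 393.
From dH/dt = 0: 0.01·393 - 0.0729 = 0.0306C*, so C* = 3.85/0.0306 = 126.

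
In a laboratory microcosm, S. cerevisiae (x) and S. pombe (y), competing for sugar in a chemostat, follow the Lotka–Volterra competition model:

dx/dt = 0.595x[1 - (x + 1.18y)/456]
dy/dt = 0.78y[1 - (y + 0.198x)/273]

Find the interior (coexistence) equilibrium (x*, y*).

Setting both brackets to zero gives the nullclines x + 1.18y = 456 and 0.198x + y = 273.
Substituting y = 273 - 0.198x into the first: x(1 - 1.18·0.198) = 456 - 1.18·273.
So x* = 134/0.766 = 175, and then y* = 273 - 0.198·175 = 238.

x* ≈ 175, y* ≈ 238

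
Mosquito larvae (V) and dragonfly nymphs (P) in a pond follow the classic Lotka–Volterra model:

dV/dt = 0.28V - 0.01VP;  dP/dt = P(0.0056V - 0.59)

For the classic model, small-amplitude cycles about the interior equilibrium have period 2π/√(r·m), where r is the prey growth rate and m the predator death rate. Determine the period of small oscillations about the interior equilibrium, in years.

T ≈ 15.5 years

Here r = 0.28 and m = 0.59, so r·m = 0.165.
ω = √0.165 = 0.406 per year, hence T = 2π/ω ≈ 15.5 years.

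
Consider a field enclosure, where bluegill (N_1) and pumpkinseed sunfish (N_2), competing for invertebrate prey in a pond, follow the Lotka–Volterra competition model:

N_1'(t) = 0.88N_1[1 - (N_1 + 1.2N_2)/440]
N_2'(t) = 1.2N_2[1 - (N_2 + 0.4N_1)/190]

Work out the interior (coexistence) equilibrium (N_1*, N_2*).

Setting both brackets to zero gives the nullclines N_1 + 1.2N_2 = 440 and 0.4N_1 + N_2 = 190.
Substituting N_2 = 190 - 0.4N_1 into the first: N_1(1 - 1.2·0.4) = 440 - 1.2·190.
So N_1* = 212/0.52 = 408, and then N_2* = 190 - 0.4·408 = 26.9.

N_1* ≈ 408, N_2* ≈ 26.9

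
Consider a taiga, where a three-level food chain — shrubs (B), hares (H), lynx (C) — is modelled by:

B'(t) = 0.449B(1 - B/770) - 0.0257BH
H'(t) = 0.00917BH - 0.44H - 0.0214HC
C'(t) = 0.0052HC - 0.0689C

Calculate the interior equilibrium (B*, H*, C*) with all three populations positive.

From dC/dt = 0: 0.0052H* = 0.0689, so H* = 13.3.
From dB/dt = 0: 0.449(1 - B*/770) = 0.0257·13.3, giving B* = 770·(1 - 0.758) = 186.
From dH/dt = 0: 0.00917·186 - 0.44 = 0.0214C*, so C* = 1.27/0.0214 = 59.2.

B* ≈ 186, H* ≈ 13.3, C* ≈ 59.2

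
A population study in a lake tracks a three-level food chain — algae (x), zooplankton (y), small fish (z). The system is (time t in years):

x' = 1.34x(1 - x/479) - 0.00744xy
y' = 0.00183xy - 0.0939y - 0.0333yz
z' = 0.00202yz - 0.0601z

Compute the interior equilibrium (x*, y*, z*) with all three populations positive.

From dz/dt = 0: 0.00202y* = 0.0601, so y* = 29.8.
From dx/dt = 0: 1.34(1 - x*/479) = 0.00744·29.8, giving x* = 479·(1 - 0.165) = 400.
From dy/dt = 0: 0.00183·400 - 0.0939 = 0.0333z*, so z* = 0.638/0.0333 = 19.2.

x* ≈ 400, y* ≈ 29.8, z* ≈ 19.2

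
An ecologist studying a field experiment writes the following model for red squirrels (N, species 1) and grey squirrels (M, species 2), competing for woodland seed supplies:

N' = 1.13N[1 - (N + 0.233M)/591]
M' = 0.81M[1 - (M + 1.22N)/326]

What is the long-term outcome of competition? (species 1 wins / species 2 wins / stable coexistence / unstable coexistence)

species 1 excludes species 2

Compare the nullcline intercepts: K1/α12 = 591/0.233 = 2540 > K2 = 326; K2/α21 = 326/1.22 = 267 < K1 = 591.
Since the inequalities point opposite ways, species 1 can invade but species 2 cannot.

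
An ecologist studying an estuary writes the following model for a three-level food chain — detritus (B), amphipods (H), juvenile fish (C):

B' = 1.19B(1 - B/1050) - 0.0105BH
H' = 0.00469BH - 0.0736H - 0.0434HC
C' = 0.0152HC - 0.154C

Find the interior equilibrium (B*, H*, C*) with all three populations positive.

From dC/dt = 0: 0.0152H* = 0.154, so H* = 10.1.
From dB/dt = 0: 1.19(1 - B*/1050) = 0.0105·10.1, giving B* = 1050·(1 - 0.0894) = 956.
From dH/dt = 0: 0.00469·956 - 0.0736 = 0.0434C*, so C* = 4.41/0.0434 = 102.

B* ≈ 956, H* ≈ 10.1, C* ≈ 102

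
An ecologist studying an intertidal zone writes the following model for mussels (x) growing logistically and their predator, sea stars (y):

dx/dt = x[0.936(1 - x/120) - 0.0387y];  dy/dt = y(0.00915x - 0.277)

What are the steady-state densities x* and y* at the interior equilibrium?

From dy/dt = 0 with y > 0: 0.00915x* = 0.277, so x* = 30.3.
Substitute into dx/dt = 0: 0.936(1 - 30.3/120) = 0.0387y*.
The bracket is 0.748, giving y* = 0.7/0.0387 = 18.1.

x* ≈ 30.3, y* ≈ 18.1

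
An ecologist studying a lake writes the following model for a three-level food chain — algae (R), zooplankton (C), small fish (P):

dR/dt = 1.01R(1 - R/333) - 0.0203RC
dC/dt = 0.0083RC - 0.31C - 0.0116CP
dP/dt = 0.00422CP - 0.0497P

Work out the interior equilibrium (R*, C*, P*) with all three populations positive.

R* ≈ 254, C* ≈ 11.8, P* ≈ 155

From dP/dt = 0: 0.00422C* = 0.0497, so C* = 11.8.
From dR/dt = 0: 1.01(1 - R*/333) = 0.0203·11.8, giving R* = 333·(1 - 0.237) = 254.
From dC/dt = 0: 0.0083·254 - 0.31 = 0.0116P*, so P* = 1.8/0.0116 = 155.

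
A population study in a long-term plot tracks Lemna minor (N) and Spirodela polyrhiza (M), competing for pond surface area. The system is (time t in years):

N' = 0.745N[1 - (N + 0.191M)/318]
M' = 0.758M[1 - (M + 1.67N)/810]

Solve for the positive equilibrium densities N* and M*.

N* ≈ 240, M* ≈ 410

Setting both brackets to zero gives the nullclines N + 0.191M = 318 and 1.67N + M = 810.
Substituting M = 810 - 1.67N into the first: N(1 - 0.191·1.67) = 318 - 0.191·810.
So N* = 163/0.681 = 240, and then M* = 810 - 1.67·240 = 410.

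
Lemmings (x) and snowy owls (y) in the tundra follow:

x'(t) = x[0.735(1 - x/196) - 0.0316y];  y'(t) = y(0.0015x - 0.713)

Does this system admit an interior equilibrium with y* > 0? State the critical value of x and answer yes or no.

Threshold x = 475; K < 475, so no, the predator goes extinct.

The predator equation gives dy/dt > 0 only when x > 0.713/0.0015 = 475.
Without the predator, x → K = 196. Since 196 < 475, the predator cannot invade.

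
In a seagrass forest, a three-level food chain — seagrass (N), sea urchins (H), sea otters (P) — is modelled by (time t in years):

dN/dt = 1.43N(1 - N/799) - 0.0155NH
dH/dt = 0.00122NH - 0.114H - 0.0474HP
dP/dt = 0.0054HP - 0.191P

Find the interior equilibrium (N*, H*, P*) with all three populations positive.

From dP/dt = 0: 0.0054H* = 0.191, so H* = 35.4.
From dN/dt = 0: 1.43(1 - N*/799) = 0.0155·35.4, giving N* = 799·(1 - 0.383) = 493.
From dH/dt = 0: 0.00122·493 - 0.114 = 0.0474P*, so P* = 0.487/0.0474 = 10.3.

N* ≈ 493, H* ≈ 35.4, P* ≈ 10.3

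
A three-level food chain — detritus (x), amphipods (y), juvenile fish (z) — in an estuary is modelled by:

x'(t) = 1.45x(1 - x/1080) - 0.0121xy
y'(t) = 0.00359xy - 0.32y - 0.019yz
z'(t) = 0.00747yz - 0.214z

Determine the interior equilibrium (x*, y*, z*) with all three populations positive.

x* ≈ 822, y* ≈ 28.6, z* ≈ 138

From dz/dt = 0: 0.00747y* = 0.214, so y* = 28.6.
From dx/dt = 0: 1.45(1 - x*/1080) = 0.0121·28.6, giving x* = 1080·(1 - 0.239) = 822.
From dy/dt = 0: 0.00359·822 - 0.32 = 0.019z*, so z* = 2.63/0.019 = 138.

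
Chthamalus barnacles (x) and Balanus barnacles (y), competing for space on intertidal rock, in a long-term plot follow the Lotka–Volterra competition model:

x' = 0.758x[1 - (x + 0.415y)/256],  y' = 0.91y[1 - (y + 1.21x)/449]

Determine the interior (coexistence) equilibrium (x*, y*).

Setting both brackets to zero gives the nullclines x + 0.415y = 256 and 1.21x + y = 449.
Substituting y = 449 - 1.21x into the first: x(1 - 0.415·1.21) = 256 - 0.415·449.
So x* = 69.7/0.498 = 140, and then y* = 449 - 1.21·140 = 280.

x* ≈ 140, y* ≈ 280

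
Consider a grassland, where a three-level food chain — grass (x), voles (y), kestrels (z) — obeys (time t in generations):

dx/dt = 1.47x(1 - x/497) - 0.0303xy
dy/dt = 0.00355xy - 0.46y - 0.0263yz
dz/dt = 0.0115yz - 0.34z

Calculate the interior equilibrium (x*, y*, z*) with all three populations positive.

x* ≈ 194, y* ≈ 29.6, z* ≈ 8.71

From dz/dt = 0: 0.0115y* = 0.34, so y* = 29.6.
From dx/dt = 0: 1.47(1 - x*/497) = 0.0303·29.6, giving x* = 497·(1 - 0.609) = 194.
From dy/dt = 0: 0.00355·194 - 0.46 = 0.0263z*, so z* = 0.229/0.0263 = 8.71.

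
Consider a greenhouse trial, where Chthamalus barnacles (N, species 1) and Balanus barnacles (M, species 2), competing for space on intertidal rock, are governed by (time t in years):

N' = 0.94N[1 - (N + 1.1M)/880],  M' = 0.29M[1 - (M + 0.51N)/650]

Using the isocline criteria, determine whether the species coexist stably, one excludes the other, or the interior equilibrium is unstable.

Compare the nullcline intercepts: K1/α12 = 880/1.1 = 800 > K2 = 650; K2/α21 = 650/0.51 = 1270 > K1 = 880.
Since both inequalities hold, each species can invade when rare, so the interior equilibrium is stable.

stable coexistence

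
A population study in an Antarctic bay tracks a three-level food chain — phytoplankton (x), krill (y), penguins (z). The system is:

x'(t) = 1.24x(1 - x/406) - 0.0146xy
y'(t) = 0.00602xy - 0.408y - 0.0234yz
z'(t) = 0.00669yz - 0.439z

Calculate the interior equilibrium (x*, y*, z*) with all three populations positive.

From dz/dt = 0: 0.00669y* = 0.439, so y* = 65.6.
From dx/dt = 0: 1.24(1 - x*/406) = 0.0146·65.6, giving x* = 406·(1 - 0.773) = 92.3.
From dy/dt = 0: 0.00602·92.3 - 0.408 = 0.0234z*, so z* = 0.148/0.0234 = 6.31.

x* ≈ 92.3, y* ≈ 65.6, z* ≈ 6.31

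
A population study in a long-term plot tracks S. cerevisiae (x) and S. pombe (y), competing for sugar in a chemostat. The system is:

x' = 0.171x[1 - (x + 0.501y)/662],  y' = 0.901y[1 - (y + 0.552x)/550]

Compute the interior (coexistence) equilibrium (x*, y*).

Setting both brackets to zero gives the nullclines x + 0.501y = 662 and 0.552x + y = 550.
Substituting y = 550 - 0.552x into the first: x(1 - 0.501·0.552) = 662 - 0.501·550.
So x* = 386/0.723 = 534, and then y* = 550 - 0.552·534 = 255.

x* ≈ 534, y* ≈ 255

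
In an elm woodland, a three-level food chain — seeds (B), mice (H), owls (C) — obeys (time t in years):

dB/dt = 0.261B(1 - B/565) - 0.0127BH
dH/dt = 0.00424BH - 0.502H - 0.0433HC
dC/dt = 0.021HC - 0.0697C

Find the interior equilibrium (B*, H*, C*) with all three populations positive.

From dC/dt = 0: 0.021H* = 0.0697, so H* = 3.32.
From dB/dt = 0: 0.261(1 - B*/565) = 0.0127·3.32, giving B* = 565·(1 - 0.162) = 474.
From dH/dt = 0: 0.00424·474 - 0.502 = 0.0433C*, so C* = 1.51/0.0433 = 34.8.

B* ≈ 474, H* ≈ 3.32, C* ≈ 34.8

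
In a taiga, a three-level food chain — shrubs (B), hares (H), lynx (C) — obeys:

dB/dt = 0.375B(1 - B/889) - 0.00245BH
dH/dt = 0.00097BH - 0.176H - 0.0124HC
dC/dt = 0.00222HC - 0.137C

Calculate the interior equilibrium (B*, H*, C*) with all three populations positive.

B* ≈ 531, H* ≈ 61.7, C* ≈ 27.3

From dC/dt = 0: 0.00222H* = 0.137, so H* = 61.7.
From dB/dt = 0: 0.375(1 - B*/889) = 0.00245·61.7, giving B* = 889·(1 - 0.403) = 531.
From dH/dt = 0: 0.00097·531 - 0.176 = 0.0124C*, so C* = 0.339/0.0124 = 27.3.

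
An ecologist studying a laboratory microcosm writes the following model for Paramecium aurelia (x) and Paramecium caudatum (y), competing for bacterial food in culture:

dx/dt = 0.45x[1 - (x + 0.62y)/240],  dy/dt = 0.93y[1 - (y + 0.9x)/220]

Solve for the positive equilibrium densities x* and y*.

x* ≈ 234, y* ≈ 9.05

Setting both brackets to zero gives the nullclines x + 0.62y = 240 and 0.9x + y = 220.
Substituting y = 220 - 0.9x into the first: x(1 - 0.62·0.9) = 240 - 0.62·220.
So x* = 104/0.442 = 234, and then y* = 220 - 0.9·234 = 9.05.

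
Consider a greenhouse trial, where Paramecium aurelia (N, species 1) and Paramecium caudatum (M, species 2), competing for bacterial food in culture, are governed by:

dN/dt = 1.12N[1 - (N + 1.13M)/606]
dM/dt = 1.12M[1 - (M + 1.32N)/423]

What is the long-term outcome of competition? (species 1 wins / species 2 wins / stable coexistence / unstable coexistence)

Compare the nullcline intercepts: K1/α12 = 606/1.13 = 536 > K2 = 423; K2/α21 = 423/1.32 = 320 < K1 = 606.
Since the inequalities point opposite ways, species 1 can invade but species 2 cannot.

species 1 excludes species 2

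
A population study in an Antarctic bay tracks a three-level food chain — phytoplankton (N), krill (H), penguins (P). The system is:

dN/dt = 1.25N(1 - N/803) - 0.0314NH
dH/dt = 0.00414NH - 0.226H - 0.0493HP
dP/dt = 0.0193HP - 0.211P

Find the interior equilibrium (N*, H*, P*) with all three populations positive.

N* ≈ 582, H* ≈ 10.9, P* ≈ 44.3

From dP/dt = 0: 0.0193H* = 0.211, so H* = 10.9.
From dN/dt = 0: 1.25(1 - N*/803) = 0.0314·10.9, giving N* = 803·(1 - 0.275) = 582.
From dH/dt = 0: 0.00414·582 - 0.226 = 0.0493P*, so P* = 2.19/0.0493 = 44.3.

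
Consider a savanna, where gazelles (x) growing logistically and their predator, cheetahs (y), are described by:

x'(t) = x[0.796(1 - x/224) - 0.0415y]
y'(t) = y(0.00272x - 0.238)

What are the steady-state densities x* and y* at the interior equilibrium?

From dy/dt = 0 with y > 0: 0.00272x* = 0.238, so x* = 87.5.
Substitute into dx/dt = 0: 0.796(1 - 87.5/224) = 0.0415y*.
The bracket is 0.609, giving y* = 0.485/0.0415 = 11.7.

x* ≈ 87.5, y* ≈ 11.7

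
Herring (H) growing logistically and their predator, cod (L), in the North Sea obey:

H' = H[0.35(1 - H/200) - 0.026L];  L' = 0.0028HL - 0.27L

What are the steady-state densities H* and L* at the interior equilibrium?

From dL/dt = 0 with L > 0: 0.0028H* = 0.27, so H* = 96.4.
Substitute into dH/dt = 0: 0.35(1 - 96.4/200) = 0.026L*.
The bracket is 0.518, giving L* = 0.181/0.026 = 6.97.

H* ≈ 96.4, L* ≈ 6.97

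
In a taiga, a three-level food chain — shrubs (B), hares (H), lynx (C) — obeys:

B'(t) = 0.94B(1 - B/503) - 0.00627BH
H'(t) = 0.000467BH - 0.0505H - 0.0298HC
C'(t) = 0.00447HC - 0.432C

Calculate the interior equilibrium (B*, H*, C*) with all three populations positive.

From dC/dt = 0: 0.00447H* = 0.432, so H* = 96.6.
From dB/dt = 0: 0.94(1 - B*/503) = 0.00627·96.6, giving B* = 503·(1 - 0.645) = 179.
From dH/dt = 0: 0.000467·179 - 0.0505 = 0.0298C*, so C* = 0.033/0.0298 = 1.11.

B* ≈ 179, H* ≈ 96.6, C* ≈ 1.11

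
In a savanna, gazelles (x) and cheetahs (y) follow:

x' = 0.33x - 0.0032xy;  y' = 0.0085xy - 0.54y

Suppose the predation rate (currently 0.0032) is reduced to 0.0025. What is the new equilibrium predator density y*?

At the interior fixed point, setting dx/dt = 0 with x > 0 fixes y* = (prey growth rate)/(xy coefficient) — independent of the other coefficients.
With the change, y* = 0.33/0.0025 = 132; it rises from 103.

y* ≈ 132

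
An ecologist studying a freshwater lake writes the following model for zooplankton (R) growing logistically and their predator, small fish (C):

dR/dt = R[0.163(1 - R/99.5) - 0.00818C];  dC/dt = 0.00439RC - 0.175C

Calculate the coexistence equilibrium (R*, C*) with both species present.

R* ≈ 39.9, C* ≈ 11.9

From dC/dt = 0 with C > 0: 0.00439R* = 0.175, so R* = 39.9.
Substitute into dR/dt = 0: 0.163(1 - 39.9/99.5) = 0.00818C*.
The bracket is 0.599, giving C* = 0.0977/0.00818 = 11.9.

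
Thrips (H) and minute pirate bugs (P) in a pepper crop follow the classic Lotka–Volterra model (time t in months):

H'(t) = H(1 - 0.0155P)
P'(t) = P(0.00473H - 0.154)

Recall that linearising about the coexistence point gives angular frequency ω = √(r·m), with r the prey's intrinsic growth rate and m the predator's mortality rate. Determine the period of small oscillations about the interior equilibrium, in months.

T ≈ 16 months

Here r = 1 and m = 0.154, so r·m = 0.154.
ω = √0.154 = 0.392 per month, hence T = 2π/ω ≈ 16 months.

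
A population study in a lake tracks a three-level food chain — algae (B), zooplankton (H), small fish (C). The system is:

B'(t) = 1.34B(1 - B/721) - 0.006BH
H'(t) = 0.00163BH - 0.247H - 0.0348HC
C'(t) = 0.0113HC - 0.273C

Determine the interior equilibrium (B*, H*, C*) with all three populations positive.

B* ≈ 643, H* ≈ 24.2, C* ≈ 23

From dC/dt = 0: 0.0113H* = 0.273, so H* = 24.2.
From dB/dt = 0: 1.34(1 - B*/721) = 0.006·24.2, giving B* = 721·(1 - 0.108) = 643.
From dH/dt = 0: 0.00163·643 - 0.247 = 0.0348C*, so C* = 0.801/0.0348 = 23.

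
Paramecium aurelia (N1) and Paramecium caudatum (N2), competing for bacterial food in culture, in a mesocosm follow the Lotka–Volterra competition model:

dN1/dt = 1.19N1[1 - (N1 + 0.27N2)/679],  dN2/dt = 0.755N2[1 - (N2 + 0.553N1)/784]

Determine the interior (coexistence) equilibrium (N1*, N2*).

Setting both brackets to zero gives the nullclines N1 + 0.27N2 = 679 and 0.553N1 + N2 = 784.
Substituting N2 = 784 - 0.553N1 into the first: N1(1 - 0.27·0.553) = 679 - 0.27·784.
So N1* = 467/0.851 = 549, and then N2* = 784 - 0.553·549 = 480.

N1* ≈ 549, N2* ≈ 480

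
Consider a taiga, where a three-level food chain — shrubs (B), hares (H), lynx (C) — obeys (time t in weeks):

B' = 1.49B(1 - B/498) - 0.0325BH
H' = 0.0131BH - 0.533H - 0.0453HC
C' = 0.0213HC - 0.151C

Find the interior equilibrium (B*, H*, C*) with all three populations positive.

B* ≈ 421, H* ≈ 7.09, C* ≈ 110

From dC/dt = 0: 0.0213H* = 0.151, so H* = 7.09.
From dB/dt = 0: 1.49(1 - B*/498) = 0.0325·7.09, giving B* = 498·(1 - 0.155) = 421.
From dH/dt = 0: 0.0131·421 - 0.533 = 0.0453C*, so C* = 4.98/0.0453 = 110.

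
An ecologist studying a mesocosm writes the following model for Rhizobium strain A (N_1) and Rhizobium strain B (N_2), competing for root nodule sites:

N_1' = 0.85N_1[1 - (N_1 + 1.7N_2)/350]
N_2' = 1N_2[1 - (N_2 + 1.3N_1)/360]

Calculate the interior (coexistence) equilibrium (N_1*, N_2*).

Setting both brackets to zero gives the nullclines N_1 + 1.7N_2 = 350 and 1.3N_1 + N_2 = 360.
Substituting N_2 = 360 - 1.3N_1 into the first: N_1(1 - 1.7·1.3) = 350 - 1.7·360.
So N_1* = -262/-1.21 = 217, and then N_2* = 360 - 1.3·217 = 78.5.

N_1* ≈ 217, N_2* ≈ 78.5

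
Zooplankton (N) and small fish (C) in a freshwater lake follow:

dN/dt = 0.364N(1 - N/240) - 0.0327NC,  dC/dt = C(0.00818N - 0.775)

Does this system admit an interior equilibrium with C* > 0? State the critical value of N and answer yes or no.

The predator equation gives dC/dt > 0 only when N > 0.775/0.00818 = 94.7.
Without the predator, N → K = 240. Since 240 > 94.7, the predator can invade and persist.

Threshold N = 94.7; K > 94.7, so yes, the predator persists.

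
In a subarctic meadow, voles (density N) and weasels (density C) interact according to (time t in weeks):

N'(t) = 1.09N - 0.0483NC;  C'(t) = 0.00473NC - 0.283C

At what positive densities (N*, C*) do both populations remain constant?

N* ≈ 59.8, C* ≈ 22.6

Set dC/dt = 0 with C > 0: 0.00473N - 0.283 = 0, so N* = 0.283/0.00473 = 59.8.
Set dN/dt = 0 with N > 0: 1.09 - 0.0483C = 0, so C* = 1.09/0.0483 = 22.6.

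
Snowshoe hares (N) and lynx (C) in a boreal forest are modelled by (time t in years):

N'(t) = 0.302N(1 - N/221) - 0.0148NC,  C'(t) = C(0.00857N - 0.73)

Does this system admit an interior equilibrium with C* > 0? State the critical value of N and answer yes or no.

Threshold N = 85.2; K > 85.2, so yes, the predator persists.

The predator equation gives dC/dt > 0 only when N > 0.73/0.00857 = 85.2.
Without the predator, N → K = 221. Since 221 > 85.2, the predator can invade and persist.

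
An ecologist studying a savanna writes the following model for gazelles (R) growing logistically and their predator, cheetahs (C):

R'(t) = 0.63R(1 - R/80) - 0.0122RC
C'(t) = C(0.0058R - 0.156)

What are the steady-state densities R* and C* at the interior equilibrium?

R* ≈ 26.9, C* ≈ 34.3

From dC/dt = 0 with C > 0: 0.0058R* = 0.156, so R* = 26.9.
Substitute into dR/dt = 0: 0.63(1 - 26.9/80) = 0.0122C*.
The bracket is 0.664, giving C* = 0.418/0.0122 = 34.3.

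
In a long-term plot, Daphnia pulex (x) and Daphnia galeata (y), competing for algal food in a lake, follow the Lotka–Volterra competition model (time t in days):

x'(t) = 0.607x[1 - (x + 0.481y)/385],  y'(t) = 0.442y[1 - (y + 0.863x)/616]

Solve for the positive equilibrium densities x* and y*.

Setting both brackets to zero gives the nullclines x + 0.481y = 385 and 0.863x + y = 616.
Substituting y = 616 - 0.863x into the first: x(1 - 0.481·0.863) = 385 - 0.481·616.
So x* = 88.7/0.585 = 152, and then y* = 616 - 0.863·152 = 485.

x* ≈ 152, y* ≈ 485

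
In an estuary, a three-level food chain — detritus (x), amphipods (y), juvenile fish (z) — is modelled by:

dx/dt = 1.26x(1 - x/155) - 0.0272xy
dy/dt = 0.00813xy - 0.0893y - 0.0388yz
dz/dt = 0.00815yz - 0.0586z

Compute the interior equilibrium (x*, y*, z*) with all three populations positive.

From dz/dt = 0: 0.00815y* = 0.0586, so y* = 7.19.
From dx/dt = 0: 1.26(1 - x*/155) = 0.0272·7.19, giving x* = 155·(1 - 0.155) = 131.
From dy/dt = 0: 0.00813·131 - 0.0893 = 0.0388z*, so z* = 0.975/0.0388 = 25.1.

x* ≈ 131, y* ≈ 7.19, z* ≈ 25.1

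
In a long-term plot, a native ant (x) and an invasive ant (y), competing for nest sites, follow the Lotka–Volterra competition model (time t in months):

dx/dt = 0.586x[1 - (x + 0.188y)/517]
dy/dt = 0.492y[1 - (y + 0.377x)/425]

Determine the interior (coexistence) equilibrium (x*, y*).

x* ≈ 470, y* ≈ 248

Setting both brackets to zero gives the nullclines x + 0.188y = 517 and 0.377x + y = 425.
Substituting y = 425 - 0.377x into the first: x(1 - 0.188·0.377) = 517 - 0.188·425.
So x* = 437/0.929 = 470, and then y* = 425 - 0.377·470 = 248.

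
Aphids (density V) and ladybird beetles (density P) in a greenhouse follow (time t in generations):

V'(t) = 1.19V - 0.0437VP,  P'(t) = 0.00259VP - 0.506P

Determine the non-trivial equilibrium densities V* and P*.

Set dP/dt = 0 with P > 0: 0.00259V - 0.506 = 0, so V* = 0.506/0.00259 = 195.
Set dV/dt = 0 with V > 0: 1.19 - 0.0437P = 0, so P* = 1.19/0.0437 = 27.2.

V* ≈ 195, P* ≈ 27.2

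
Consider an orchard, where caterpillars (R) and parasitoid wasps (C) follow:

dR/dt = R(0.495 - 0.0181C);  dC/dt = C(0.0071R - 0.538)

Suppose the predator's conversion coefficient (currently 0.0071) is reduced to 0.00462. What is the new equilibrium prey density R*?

R* ≈ 116

At the interior fixed point, setting dC/dt = 0 with C > 0 fixes R* = (predator death rate)/(RC coefficient) — independent of the other coefficients.
With the change, R* = 0.538/0.00462 = 116; it rises from 75.8.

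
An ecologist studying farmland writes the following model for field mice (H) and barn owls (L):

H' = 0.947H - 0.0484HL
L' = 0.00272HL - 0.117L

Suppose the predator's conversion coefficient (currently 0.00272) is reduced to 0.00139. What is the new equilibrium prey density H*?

At the interior fixed point, setting dL/dt = 0 with L > 0 fixes H* = (predator death rate)/(HL coefficient) — independent of the other coefficients.
With the change, H* = 0.117/0.00139 = 84.2; it rises from 43.

H* ≈ 84.2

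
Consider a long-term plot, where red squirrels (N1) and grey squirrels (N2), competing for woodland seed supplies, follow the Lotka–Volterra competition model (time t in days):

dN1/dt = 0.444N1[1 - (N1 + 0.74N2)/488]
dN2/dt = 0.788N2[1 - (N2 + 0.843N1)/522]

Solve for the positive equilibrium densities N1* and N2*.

N1* ≈ 270, N2* ≈ 294

Setting both brackets to zero gives the nullclines N1 + 0.74N2 = 488 and 0.843N1 + N2 = 522.
Substituting N2 = 522 - 0.843N1 into the first: N1(1 - 0.74·0.843) = 488 - 0.74·522.
So N1* = 102/0.376 = 270, and then N2* = 522 - 0.843·270 = 294.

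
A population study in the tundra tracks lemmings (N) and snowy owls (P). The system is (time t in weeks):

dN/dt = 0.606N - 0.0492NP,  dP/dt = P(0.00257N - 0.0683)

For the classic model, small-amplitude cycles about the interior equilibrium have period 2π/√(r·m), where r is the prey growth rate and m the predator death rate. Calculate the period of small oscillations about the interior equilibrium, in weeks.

Here r = 0.606 and m = 0.0683, so r·m = 0.0414.
ω = √0.0414 = 0.203 per week, hence T = 2π/ω ≈ 30.9 weeks.

T ≈ 30.9 weeks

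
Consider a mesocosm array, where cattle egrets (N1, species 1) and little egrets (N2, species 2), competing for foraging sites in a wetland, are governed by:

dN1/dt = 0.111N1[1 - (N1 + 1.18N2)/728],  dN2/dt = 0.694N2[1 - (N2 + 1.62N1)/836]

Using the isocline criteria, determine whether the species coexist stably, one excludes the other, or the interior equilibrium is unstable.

Compare the nullcline intercepts: K1/α12 = 728/1.18 = 617 < K2 = 836; K2/α21 = 836/1.62 = 516 < K1 = 728.
Since both are reversed, neither can invade when rare; the interior point is a saddle.

unstable coexistence (outcome depends on initial conditions)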